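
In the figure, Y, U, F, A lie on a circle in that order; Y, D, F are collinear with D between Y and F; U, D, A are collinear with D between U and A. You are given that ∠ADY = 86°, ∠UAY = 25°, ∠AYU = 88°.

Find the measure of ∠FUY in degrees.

1. ∠FDU = 86°  [vertical angles at D]
2. ∠UFY = 25°  [same arc YU]
3. ∠AUY = 67°  [△YUA]
4. ∠UDY = 94°  [linear pair at D on YF]
5. ∠FYU = 19°  [△YDU]
6. ∠FUY = 136°  [△YUF]

∠FUY = 136°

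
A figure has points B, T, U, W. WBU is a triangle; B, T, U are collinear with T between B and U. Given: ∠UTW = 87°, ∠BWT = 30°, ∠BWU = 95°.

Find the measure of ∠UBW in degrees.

∠UBW = 57°

1. ∠BTW = 93°  [linear pair at T on BU]
2. ∠TBW = 57°  [△WBT]
3. ∠UBW = 57°  [T on ray BU]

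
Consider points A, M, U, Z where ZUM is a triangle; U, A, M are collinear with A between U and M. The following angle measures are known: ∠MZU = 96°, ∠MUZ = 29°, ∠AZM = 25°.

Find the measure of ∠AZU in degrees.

1. ∠UMZ = 55°  [△ZUM]
2. ∠AUZ = 29°  [A on ray UM]
3. ∠AMZ = 55°  [A on ray MU]
4. ∠MAZ = 100°  [△ZAM]
5. ∠UAZ = 80°  [linear pair at A on UM]
6. ∠AZU = 71°  [△ZUA]

∠AZU = 71°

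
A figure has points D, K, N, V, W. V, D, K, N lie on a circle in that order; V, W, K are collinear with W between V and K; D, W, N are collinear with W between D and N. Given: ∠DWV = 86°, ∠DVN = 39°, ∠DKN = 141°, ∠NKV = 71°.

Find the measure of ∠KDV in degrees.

∠KDV = 87°

1. ∠NDV = 71°  [same arc VN]
2. ∠DNV = 70°  [△VDN]
3. ∠DVK = 23°  [△VWD]
4. ∠DKV = 70°  [same arc VD]
5. ∠KDV = 87°  [△VDK]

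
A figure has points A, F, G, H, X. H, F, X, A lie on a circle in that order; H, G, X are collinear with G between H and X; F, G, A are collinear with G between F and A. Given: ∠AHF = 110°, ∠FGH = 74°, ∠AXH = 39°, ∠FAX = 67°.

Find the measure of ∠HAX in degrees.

1. ∠AXF = 70°  [cyclic HFXA, opposite ∠H+∠X]
2. ∠FGX = 106°  [linear pair at G on HX]
3. ∠FHX = 67°  [same arc FX]
4. ∠AFX = 43°  [△FXA]
5. ∠FXH = 31°  [△FGX]
6. ∠HFX = 82°  [△HFX]
7. ∠HAX = 98°  [cyclic HFXA, opposite ∠F+∠A]

∠HAX = 98°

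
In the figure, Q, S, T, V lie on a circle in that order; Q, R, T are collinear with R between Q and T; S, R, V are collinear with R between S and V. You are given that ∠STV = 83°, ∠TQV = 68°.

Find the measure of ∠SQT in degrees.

1. ∠TSV = 68°  [same arc TV]
2. ∠SVT = 29°  [△STV]
3. ∠SQT = 29°  [same arc ST]

∠SQT = 29°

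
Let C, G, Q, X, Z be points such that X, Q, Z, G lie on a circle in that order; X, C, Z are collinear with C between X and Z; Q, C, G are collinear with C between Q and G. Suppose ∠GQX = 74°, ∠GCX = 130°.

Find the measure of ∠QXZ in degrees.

1. ∠GZX = 74°  [same arc XG]
2. ∠GCZ = 50°  [linear pair at C on XZ]
3. ∠QGZ = 56°  [△ZCG]
4. ∠QXZ = 56°  [same arc QZ]

∠QXZ = 56°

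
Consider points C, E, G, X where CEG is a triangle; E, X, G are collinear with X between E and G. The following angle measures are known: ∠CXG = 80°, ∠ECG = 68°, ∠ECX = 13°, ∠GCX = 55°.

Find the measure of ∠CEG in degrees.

1. ∠CXE = 100°  [linear pair at X on EG]
2. ∠CEX = 67°  [△CEX]
3. ∠CEG = 67°  [X on ray EG]

∠CEG = 67°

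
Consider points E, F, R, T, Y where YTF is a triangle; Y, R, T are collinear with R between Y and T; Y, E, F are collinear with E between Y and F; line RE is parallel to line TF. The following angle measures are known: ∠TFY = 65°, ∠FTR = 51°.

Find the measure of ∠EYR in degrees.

1. ∠FTY = 51°  [R on ray TY]
2. ∠FYT = 64°  [△YTF]
3. ∠EYR = 64°  [R on YT, E on YF]

∠EYR = 64°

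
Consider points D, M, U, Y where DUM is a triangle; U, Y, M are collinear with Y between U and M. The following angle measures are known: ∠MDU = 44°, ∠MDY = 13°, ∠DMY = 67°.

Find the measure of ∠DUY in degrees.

∠DUY = 69°

1. ∠DMU = 67°  [Y on ray MU]
2. ∠DUM = 69°  [△DUM]
3. ∠DUY = 69°  [Y on ray UM]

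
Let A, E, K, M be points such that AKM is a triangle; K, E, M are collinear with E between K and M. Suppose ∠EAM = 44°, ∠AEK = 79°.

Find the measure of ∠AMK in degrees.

1. ∠AEM = 101°  [linear pair at E on KM]
2. ∠AME = 35°  [△AEM]
3. ∠AMK = 35°  [E on ray MK]

∠AMK = 35°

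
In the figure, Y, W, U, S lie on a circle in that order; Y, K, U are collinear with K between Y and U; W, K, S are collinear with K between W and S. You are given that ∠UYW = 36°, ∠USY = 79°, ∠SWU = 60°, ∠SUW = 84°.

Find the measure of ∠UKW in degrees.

1. ∠UWY = 101°  [cyclic YWUS, opposite ∠W+∠S]
2. ∠WUY = 43°  [△YWU]
3. ∠UKW = 77°  [△WKU]

∠UKW = 77°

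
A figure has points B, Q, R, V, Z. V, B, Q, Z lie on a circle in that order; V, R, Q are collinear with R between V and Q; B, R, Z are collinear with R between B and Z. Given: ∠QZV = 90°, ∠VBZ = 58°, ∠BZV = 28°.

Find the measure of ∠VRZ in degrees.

∠VRZ = 120°

1. ∠VQZ = 58°  [same arc VZ]
2. ∠QVZ = 32°  [△VQZ]
3. ∠VRZ = 120°  [△VRZ]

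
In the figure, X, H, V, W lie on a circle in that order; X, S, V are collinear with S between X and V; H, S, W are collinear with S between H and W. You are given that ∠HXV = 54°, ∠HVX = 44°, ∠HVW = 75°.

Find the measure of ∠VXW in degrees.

1. ∠HWV = 54°  [same arc HV]
2. ∠VHW = 51°  [△HVW]
3. ∠VXW = 51°  [same arc VW]

∠VXW = 51°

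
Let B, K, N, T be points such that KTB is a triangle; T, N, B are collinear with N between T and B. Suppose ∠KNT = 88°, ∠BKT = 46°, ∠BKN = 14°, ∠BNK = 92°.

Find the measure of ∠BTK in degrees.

1. ∠KBN = 74°  [△KNB]
2. ∠KBT = 74°  [N on ray BT]
3. ∠BTK = 60°  [△KTB]

∠BTK = 60°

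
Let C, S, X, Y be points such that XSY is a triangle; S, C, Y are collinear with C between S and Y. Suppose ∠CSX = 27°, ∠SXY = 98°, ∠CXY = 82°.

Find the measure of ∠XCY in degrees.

1. ∠XSY = 27°  [C on ray SY]
2. ∠SYX = 55°  [△XSY]
3. ∠CYX = 55°  [C on ray YS]
4. ∠XCY = 43°  [△XCY]

∠XCY = 43°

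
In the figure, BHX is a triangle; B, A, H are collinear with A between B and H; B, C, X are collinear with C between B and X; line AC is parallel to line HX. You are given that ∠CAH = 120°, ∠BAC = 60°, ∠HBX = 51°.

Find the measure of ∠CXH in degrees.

1. ∠BHX = 60°  [AC∥HX, corresponding at A]
2. ∠BXH = 69°  [△BHX]
3. ∠CXH = 69°  [C on ray XB]

∠CXH = 69°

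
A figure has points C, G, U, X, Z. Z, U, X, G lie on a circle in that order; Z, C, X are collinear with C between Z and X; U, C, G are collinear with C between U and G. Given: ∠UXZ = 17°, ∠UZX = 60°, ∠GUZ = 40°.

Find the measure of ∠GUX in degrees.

1. ∠UCZ = 80°  [△ZCU]
2. ∠UCX = 100°  [linear pair at C on ZX]
3. ∠GUX = 63°  [△UCX]

∠GUX = 63°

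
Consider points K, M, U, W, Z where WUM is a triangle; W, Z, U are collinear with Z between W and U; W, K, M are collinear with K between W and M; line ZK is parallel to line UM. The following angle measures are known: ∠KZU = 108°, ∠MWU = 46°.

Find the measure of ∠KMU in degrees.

1. ∠KZW = 72°  [linear pair at Z on WU]
2. ∠KWZ = 46°  [Z on WU, K on WM]
3. ∠WKZ = 62°  [△WZK]
4. ∠MKZ = 118°  [linear pair at K on WM]
5. ∠KMU = 62°  [ZK∥UM, co-interior at M–K]

∠KMU = 62°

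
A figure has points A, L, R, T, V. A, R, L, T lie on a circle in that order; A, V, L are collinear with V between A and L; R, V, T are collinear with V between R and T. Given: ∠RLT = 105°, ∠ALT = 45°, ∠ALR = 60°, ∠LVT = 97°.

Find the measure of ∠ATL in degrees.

∠ATL = 98°

1. ∠ATR = 60°  [same arc AR]
2. ∠AVT = 83°  [linear pair at V on AL]
3. ∠LAT = 37°  [△AVT]
4. ∠ATL = 98°  [△ALT]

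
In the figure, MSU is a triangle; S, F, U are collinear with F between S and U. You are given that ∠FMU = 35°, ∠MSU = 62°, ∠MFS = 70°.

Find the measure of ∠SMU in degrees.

∠SMU = 83°

1. ∠MFU = 110°  [linear pair at F on SU]
2. ∠FUM = 35°  [△MFU]
3. ∠MUS = 35°  [F on ray US]
4. ∠SMU = 83°  [△MSU]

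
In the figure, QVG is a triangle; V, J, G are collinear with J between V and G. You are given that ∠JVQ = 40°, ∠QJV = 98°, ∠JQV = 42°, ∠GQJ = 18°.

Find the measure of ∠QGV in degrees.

∠QGV = 80°

1. ∠GJQ = 82°  [linear pair at J on VG]
2. ∠JGQ = 80°  [△QJG]
3. ∠QGV = 80°  [J on ray GV]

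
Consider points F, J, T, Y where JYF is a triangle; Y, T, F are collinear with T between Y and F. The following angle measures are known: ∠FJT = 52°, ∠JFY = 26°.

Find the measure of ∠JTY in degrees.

∠JTY = 78°

1. ∠JFT = 26°  [T on ray FY]
2. ∠FTJ = 102°  [△JTF]
3. ∠JTY = 78°  [linear pair at T on YF]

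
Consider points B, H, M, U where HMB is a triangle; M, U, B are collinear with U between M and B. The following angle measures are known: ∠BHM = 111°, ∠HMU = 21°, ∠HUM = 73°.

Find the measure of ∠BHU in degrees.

1. ∠BMH = 21°  [U on ray MB]
2. ∠BUH = 107°  [linear pair at U on MB]
3. ∠HBM = 48°  [△HMB]
4. ∠HBU = 48°  [U on ray BM]
5. ∠BHU = 25°  [△HUB]

∠BHU = 25°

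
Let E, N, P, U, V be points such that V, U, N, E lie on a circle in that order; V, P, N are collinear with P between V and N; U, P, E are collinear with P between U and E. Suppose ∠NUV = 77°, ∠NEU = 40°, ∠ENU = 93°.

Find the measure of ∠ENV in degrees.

1. ∠NEV = 103°  [cyclic VUNE, opposite ∠U+∠E]
2. ∠EUN = 47°  [△UNE]
3. ∠EVN = 47°  [same arc NE]
4. ∠ENV = 30°  [△VNE]

∠ENV = 30°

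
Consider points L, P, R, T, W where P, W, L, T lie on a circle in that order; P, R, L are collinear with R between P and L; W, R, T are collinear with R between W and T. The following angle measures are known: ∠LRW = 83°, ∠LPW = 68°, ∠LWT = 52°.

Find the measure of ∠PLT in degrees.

1. ∠PRT = 83°  [vertical angles at R]
2. ∠LTW = 68°  [same arc WL]
3. ∠LRT = 97°  [linear pair at R on PL]
4. ∠PLT = 15°  [△LRT]

∠PLT = 15°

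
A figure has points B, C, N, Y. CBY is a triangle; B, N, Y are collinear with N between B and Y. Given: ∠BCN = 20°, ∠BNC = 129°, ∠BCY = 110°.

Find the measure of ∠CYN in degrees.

1. ∠CBN = 31°  [△CBN]
2. ∠CBY = 31°  [N on ray BY]
3. ∠BYC = 39°  [△CBY]
4. ∠CYN = 39°  [N on ray YB]

∠CYN = 39°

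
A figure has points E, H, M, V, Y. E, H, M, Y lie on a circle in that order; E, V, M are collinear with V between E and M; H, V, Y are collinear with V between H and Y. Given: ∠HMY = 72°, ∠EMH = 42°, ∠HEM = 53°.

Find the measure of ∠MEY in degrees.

∠MEY = 55°

1. ∠HEY = 108°  [cyclic EHMY, opposite ∠E+∠M]
2. ∠EYH = 42°  [same arc EH]
3. ∠EHM = 85°  [△EHM]
4. ∠EHY = 30°  [△EHY]
5. ∠EYM = 95°  [cyclic EHMY, opposite ∠H+∠Y]
6. ∠EMY = 30°  [same arc EY]
7. ∠MEY = 55°  [△EMY]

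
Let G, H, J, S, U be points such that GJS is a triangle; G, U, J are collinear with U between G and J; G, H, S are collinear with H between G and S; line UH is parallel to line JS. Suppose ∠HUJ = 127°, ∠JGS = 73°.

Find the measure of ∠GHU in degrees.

1. ∠GUH = 53°  [linear pair at U on GJ]
2. ∠HGU = 73°  [U on GJ, H on GS]
3. ∠GHU = 54°  [△GUH]

∠GHU = 54°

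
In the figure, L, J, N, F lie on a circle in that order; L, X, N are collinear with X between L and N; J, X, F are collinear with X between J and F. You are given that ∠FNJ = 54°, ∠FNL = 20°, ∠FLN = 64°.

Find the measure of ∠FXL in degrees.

1. ∠FLJ = 126°  [cyclic LJNF, opposite ∠L+∠N]
2. ∠FJL = 20°  [same arc LF]
3. ∠JFL = 34°  [△LJF]
4. ∠FXL = 82°  [△LXF]

∠FXL = 82°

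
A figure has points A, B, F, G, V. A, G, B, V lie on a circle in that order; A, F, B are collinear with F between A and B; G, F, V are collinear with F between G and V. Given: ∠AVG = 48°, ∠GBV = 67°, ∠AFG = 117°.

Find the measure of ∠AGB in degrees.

∠AGB = 88°

1. ∠ABG = 48°  [same arc AG]
2. ∠GAV = 113°  [cyclic AGBV, opposite ∠A+∠B]
3. ∠AGV = 19°  [△AGV]
4. ∠BAG = 44°  [△AFG]
5. ∠AGB = 88°  [△AGB]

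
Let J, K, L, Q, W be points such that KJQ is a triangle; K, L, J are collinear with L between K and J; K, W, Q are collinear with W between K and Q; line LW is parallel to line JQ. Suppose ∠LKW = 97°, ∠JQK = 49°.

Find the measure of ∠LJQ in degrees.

∠LJQ = 34°

1. ∠JKQ = 97°  [L on KJ, W on KQ]
2. ∠KJQ = 34°  [△KJQ]
3. ∠LJQ = 34°  [L on ray JK]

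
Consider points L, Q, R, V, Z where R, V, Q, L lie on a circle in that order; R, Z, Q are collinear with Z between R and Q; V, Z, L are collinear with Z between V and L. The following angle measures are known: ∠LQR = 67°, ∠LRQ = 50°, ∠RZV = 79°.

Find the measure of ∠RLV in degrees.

∠RLV = 29°

1. ∠LVQ = 50°  [same arc QL]
2. ∠QZV = 101°  [linear pair at Z on RQ]
3. ∠RQV = 29°  [△VZQ]
4. ∠RLV = 29°  [same arc RV]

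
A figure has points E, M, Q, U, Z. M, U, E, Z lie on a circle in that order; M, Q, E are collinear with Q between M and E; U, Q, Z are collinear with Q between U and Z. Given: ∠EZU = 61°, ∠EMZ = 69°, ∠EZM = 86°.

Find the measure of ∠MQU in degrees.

1. ∠EMU = 61°  [same arc UE]
2. ∠EUZ = 69°  [same arc EZ]
3. ∠EUM = 94°  [cyclic MUEZ, opposite ∠U+∠Z]
4. ∠MEU = 25°  [△MUE]
5. ∠EQU = 86°  [△UQE]
6. ∠MQU = 94°  [linear pair at Q on ME]

∠MQU = 94°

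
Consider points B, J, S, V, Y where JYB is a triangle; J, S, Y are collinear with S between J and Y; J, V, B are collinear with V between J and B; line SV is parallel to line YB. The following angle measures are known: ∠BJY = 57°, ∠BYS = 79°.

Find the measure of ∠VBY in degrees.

∠VBY = 44°

1. ∠BYJ = 79°  [S on ray YJ]
2. ∠JBY = 44°  [△JYB]
3. ∠VBY = 44°  [V on ray BJ]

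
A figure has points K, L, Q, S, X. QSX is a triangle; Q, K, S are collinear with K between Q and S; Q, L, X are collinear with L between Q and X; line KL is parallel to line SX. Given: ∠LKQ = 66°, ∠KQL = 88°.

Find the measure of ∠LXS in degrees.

1. ∠KLQ = 26°  [△QKL]
2. ∠KLX = 154°  [linear pair at L on QX]
3. ∠LXS = 26°  [KL∥SX, co-interior at X–L]

∠LXS = 26°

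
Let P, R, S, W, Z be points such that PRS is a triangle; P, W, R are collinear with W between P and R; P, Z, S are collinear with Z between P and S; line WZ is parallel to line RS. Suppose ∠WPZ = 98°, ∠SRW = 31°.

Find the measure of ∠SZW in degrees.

1. ∠RPS = 98°  [W on PR, Z on PS]
2. ∠PRS = 31°  [W on ray RP]
3. ∠PSR = 51°  [△PRS]
4. ∠PZW = 51°  [WZ∥RS, corresponding at Z]
5. ∠SZW = 129°  [linear pair at Z on PS]

∠SZW = 129°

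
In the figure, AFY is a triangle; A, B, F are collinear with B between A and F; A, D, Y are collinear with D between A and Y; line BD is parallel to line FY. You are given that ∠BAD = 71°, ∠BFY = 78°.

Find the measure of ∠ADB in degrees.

∠ADB = 31°

1. ∠FAY = 71°  [B on AF, D on AY]
2. ∠AFY = 78°  [B on ray FA]
3. ∠AYF = 31°  [△AFY]
4. ∠ADB = 31°  [BD∥FY, corresponding at D]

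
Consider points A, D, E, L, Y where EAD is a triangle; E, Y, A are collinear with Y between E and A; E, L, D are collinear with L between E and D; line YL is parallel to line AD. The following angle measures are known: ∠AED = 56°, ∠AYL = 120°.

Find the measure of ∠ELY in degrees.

1. ∠LEY = 56°  [Y on EA, L on ED]
2. ∠EYL = 60°  [linear pair at Y on EA]
3. ∠ELY = 64°  [△EYL]

∠ELY = 64°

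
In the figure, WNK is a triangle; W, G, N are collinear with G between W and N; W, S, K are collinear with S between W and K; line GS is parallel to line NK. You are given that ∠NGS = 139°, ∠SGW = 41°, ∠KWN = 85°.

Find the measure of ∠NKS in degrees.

∠NKS = 54°

1. ∠KNW = 41°  [GS∥NK, corresponding at G]
2. ∠NKW = 54°  [△WNK]
3. ∠NKS = 54°  [S on ray KW]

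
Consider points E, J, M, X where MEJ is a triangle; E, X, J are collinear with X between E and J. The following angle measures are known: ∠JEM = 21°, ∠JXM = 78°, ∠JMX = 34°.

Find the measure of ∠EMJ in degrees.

1. ∠MJX = 68°  [△MXJ]
2. ∠EJM = 68°  [X on ray JE]
3. ∠EMJ = 91°  [△MEJ]

∠EMJ = 91°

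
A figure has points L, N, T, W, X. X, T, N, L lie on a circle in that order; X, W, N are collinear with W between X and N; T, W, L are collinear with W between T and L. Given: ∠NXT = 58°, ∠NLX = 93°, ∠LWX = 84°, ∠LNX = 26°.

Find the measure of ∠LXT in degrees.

∠LXT = 119°

1. ∠LXN = 61°  [△XNL]
2. ∠TLX = 35°  [△XWL]
3. ∠LTX = 26°  [same arc XL]
4. ∠LXT = 119°  [△XTL]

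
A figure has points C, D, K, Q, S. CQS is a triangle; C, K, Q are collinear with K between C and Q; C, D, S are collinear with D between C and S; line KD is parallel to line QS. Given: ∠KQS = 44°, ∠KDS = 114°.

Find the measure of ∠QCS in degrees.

∠QCS = 70°

1. ∠CQS = 44°  [K on ray QC]
2. ∠CDK = 66°  [linear pair at D on CS]
3. ∠CKD = 44°  [KD∥QS, corresponding at K]
4. ∠DCK = 70°  [△CKD]
5. ∠QCS = 70°  [K on CQ, D on CS]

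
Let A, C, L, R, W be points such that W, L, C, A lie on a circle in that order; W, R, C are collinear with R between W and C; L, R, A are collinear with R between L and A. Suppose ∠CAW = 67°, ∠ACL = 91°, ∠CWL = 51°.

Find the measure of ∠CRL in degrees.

1. ∠CLW = 113°  [cyclic WLCA, opposite ∠L+∠A]
2. ∠CAL = 51°  [same arc LC]
3. ∠LCW = 16°  [△WLC]
4. ∠ALC = 38°  [△LCA]
5. ∠CRL = 126°  [△LRC]

∠CRL = 126°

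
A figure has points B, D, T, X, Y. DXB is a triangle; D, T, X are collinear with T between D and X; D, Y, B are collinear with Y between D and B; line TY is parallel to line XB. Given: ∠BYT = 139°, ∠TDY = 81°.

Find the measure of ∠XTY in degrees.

∠XTY = 122°

1. ∠DYT = 41°  [linear pair at Y on DB]
2. ∠DTY = 58°  [△DTY]
3. ∠XTY = 122°  [linear pair at T on DX]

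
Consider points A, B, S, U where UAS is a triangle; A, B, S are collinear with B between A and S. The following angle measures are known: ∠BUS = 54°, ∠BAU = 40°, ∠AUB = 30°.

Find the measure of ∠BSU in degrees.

1. ∠ABU = 110°  [△UAB]
2. ∠SBU = 70°  [linear pair at B on AS]
3. ∠BSU = 56°  [△UBS]

∠BSU = 56°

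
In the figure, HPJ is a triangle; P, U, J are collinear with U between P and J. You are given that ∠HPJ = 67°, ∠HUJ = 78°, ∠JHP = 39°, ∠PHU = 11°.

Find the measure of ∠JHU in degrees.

∠JHU = 28°

1. ∠HJP = 74°  [△HPJ]
2. ∠HJU = 74°  [U on ray JP]
3. ∠JHU = 28°  [△HUJ]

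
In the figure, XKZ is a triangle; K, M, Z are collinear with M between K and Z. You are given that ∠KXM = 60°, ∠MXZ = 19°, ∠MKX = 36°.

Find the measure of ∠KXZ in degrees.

∠KXZ = 79°

1. ∠KMX = 84°  [△XKM]
2. ∠XKZ = 36°  [M on ray KZ]
3. ∠XMZ = 96°  [linear pair at M on KZ]
4. ∠MZX = 65°  [△XMZ]
5. ∠KZX = 65°  [M on ray ZK]
6. ∠KXZ = 79°  [△XKZ]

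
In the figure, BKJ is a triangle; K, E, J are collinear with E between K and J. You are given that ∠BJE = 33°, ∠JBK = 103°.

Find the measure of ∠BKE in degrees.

∠BKE = 44°

1. ∠BJK = 33°  [E on ray JK]
2. ∠BKJ = 44°  [△BKJ]
3. ∠BKE = 44°  [E on ray KJ]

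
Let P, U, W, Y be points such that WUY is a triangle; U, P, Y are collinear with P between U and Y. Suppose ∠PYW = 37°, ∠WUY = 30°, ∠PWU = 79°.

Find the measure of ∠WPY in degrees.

1. ∠PUW = 30°  [P on ray UY]
2. ∠UPW = 71°  [△WUP]
3. ∠WPY = 109°  [linear pair at P on UY]

∠WPY = 109°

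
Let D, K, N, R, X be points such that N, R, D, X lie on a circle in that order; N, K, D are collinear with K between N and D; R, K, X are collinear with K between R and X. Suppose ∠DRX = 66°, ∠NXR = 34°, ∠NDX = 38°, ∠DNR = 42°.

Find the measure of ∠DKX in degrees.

1. ∠DNX = 66°  [same arc DX]
2. ∠NKX = 80°  [△NKX]
3. ∠DKX = 100°  [linear pair at K on ND]

∠DKX = 100°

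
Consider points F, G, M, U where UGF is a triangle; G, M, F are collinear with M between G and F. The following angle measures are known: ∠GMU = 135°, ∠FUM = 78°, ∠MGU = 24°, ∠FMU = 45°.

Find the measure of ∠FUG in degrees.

∠FUG = 99°

1. ∠MFU = 57°  [△UMF]
2. ∠FGU = 24°  [M on ray GF]
3. ∠GFU = 57°  [M on ray FG]
4. ∠FUG = 99°  [△UGF]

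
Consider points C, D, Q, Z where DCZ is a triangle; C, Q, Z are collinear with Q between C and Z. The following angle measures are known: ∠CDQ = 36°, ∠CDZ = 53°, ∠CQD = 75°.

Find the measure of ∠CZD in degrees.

∠CZD = 58°

1. ∠DCQ = 69°  [△DCQ]
2. ∠DCZ = 69°  [Q on ray CZ]
3. ∠CZD = 58°  [△DCZ]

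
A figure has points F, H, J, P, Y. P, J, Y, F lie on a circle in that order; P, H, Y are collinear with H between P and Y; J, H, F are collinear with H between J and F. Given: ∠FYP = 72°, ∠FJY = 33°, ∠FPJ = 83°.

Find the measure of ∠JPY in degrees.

∠JPY = 50°

1. ∠FYJ = 97°  [cyclic PJYF, opposite ∠P+∠Y]
2. ∠JFY = 50°  [△JYF]
3. ∠JPY = 50°  [same arc JY]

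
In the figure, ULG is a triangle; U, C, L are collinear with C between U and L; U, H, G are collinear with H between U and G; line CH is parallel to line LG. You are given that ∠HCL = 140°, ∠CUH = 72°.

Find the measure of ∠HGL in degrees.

∠HGL = 68°

1. ∠HCU = 40°  [linear pair at C on UL]
2. ∠CHU = 68°  [△UCH]
3. ∠CHG = 112°  [linear pair at H on UG]
4. ∠HGL = 68°  [CH∥LG, co-interior at G–H]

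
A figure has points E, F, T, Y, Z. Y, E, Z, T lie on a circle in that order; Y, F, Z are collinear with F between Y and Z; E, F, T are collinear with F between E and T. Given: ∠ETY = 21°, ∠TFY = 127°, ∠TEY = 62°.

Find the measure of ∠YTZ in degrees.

∠YTZ = 86°

1. ∠TYZ = 32°  [△YFT]
2. ∠TZY = 62°  [same arc YT]
3. ∠YTZ = 86°  [△YZT]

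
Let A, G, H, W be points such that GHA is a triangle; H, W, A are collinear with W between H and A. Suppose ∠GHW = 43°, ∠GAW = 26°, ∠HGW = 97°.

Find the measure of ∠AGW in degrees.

1. ∠GWH = 40°  [△GHW]
2. ∠AWG = 140°  [linear pair at W on HA]
3. ∠AGW = 14°  [△GWA]

∠AGW = 14°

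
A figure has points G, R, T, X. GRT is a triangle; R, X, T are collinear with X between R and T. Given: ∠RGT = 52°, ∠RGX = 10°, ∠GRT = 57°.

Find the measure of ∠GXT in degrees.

∠GXT = 67°

1. ∠GRX = 57°  [X on ray RT]
2. ∠GXR = 113°  [△GRX]
3. ∠GXT = 67°  [linear pair at X on RT]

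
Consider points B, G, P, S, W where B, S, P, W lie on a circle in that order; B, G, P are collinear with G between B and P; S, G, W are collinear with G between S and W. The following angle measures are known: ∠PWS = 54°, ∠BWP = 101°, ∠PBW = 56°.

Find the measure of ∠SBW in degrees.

1. ∠PBS = 54°  [same arc SP]
2. ∠BSP = 79°  [cyclic BSPW, opposite ∠S+∠W]
3. ∠BPW = 23°  [△BPW]
4. ∠BPS = 47°  [△BSP]
5. ∠BSW = 23°  [same arc BW]
6. ∠BWS = 47°  [same arc BS]
7. ∠SBW = 110°  [△BSW]

∠SBW = 110°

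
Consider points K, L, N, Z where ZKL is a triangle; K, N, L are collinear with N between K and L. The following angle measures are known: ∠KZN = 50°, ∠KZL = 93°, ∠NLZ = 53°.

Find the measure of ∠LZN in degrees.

∠LZN = 43°

1. ∠KLZ = 53°  [N on ray LK]
2. ∠LKZ = 34°  [△ZKL]
3. ∠NKZ = 34°  [N on ray KL]
4. ∠KNZ = 96°  [△ZKN]
5. ∠LNZ = 84°  [linear pair at N on KL]
6. ∠LZN = 43°  [△ZNL]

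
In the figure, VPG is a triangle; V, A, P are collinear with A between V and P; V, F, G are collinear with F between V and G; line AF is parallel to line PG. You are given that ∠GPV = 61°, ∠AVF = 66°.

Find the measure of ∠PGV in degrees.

1. ∠FAV = 61°  [AF∥PG, corresponding at A]
2. ∠AFV = 53°  [△VAF]
3. ∠PGV = 53°  [AF∥PG, corresponding at F]

∠PGV = 53°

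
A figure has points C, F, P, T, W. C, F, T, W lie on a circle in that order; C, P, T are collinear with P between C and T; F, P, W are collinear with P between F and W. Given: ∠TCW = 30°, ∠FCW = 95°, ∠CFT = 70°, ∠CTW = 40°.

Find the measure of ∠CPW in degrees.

∠CPW = 105°

1. ∠CFW = 40°  [same arc CW]
2. ∠CWF = 45°  [△CFW]
3. ∠CPW = 105°  [△CPW]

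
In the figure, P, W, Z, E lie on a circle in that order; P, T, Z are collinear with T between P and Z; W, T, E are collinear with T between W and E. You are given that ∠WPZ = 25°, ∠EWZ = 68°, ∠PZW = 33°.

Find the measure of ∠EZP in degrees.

∠EZP = 54°

1. ∠PWZ = 122°  [△PWZ]
2. ∠EPZ = 68°  [same arc ZE]
3. ∠PEZ = 58°  [cyclic PWZE, opposite ∠W+∠E]
4. ∠EZP = 54°  [△PZE]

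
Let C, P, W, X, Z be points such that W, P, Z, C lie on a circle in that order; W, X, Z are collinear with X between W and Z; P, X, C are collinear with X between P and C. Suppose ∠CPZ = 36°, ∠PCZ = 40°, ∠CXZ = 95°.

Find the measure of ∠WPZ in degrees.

∠WPZ = 81°

1. ∠CWZ = 36°  [same arc ZC]
2. ∠CZW = 45°  [△ZXC]
3. ∠WCZ = 99°  [△WZC]
4. ∠WPZ = 81°  [cyclic WPZC, opposite ∠P+∠C]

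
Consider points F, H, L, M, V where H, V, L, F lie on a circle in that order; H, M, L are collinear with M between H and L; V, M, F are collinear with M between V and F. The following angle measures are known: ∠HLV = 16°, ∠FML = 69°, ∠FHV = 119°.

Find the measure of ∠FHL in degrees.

1. ∠HFV = 16°  [same arc HV]
2. ∠FMH = 111°  [linear pair at M on HL]
3. ∠FHL = 53°  [△HMF]

∠FHL = 53°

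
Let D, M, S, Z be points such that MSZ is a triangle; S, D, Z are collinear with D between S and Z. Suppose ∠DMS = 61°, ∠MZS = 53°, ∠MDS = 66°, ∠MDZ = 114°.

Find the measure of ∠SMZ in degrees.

1. ∠DSM = 53°  [△MSD]
2. ∠MSZ = 53°  [D on ray SZ]
3. ∠SMZ = 74°  [△MSZ]

∠SMZ = 74°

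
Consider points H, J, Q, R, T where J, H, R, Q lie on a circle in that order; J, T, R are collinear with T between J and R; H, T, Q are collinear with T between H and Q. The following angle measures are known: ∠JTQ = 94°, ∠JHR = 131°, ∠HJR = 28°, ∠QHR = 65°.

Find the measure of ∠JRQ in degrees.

1. ∠QTR = 86°  [linear pair at T on JR]
2. ∠HQR = 28°  [same arc HR]
3. ∠JRQ = 66°  [△RTQ]

∠JRQ = 66°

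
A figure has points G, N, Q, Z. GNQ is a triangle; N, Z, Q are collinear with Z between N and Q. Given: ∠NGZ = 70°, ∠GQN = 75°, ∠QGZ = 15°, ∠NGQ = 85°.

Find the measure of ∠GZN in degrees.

1. ∠GQZ = 75°  [Z on ray QN]
2. ∠GZQ = 90°  [△GZQ]
3. ∠GZN = 90°  [linear pair at Z on NQ]

∠GZN = 90°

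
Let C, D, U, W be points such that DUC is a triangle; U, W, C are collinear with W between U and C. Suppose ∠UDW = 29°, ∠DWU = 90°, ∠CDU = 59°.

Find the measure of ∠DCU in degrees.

∠DCU = 60°

1. ∠DUW = 61°  [△DUW]
2. ∠CUD = 61°  [W on ray UC]
3. ∠DCU = 60°  [△DUC]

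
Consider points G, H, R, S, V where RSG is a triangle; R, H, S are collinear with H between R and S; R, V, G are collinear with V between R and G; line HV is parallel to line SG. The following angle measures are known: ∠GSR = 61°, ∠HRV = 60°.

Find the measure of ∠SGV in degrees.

∠SGV = 59°

1. ∠RHV = 61°  [HV∥SG, corresponding at H]
2. ∠HVR = 59°  [△RHV]
3. ∠GVH = 121°  [linear pair at V on RG]
4. ∠SGV = 59°  [HV∥SG, co-interior at G–V]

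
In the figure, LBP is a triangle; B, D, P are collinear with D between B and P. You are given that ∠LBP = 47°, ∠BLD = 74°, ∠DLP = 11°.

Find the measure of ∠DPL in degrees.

1. ∠DBL = 47°  [D on ray BP]
2. ∠BDL = 59°  [△LBD]
3. ∠LDP = 121°  [linear pair at D on BP]
4. ∠DPL = 48°  [△LDP]

∠DPL = 48°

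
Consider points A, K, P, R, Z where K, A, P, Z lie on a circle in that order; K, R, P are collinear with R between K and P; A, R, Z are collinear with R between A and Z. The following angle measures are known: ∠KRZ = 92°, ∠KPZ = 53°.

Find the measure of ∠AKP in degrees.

1. ∠ARP = 92°  [vertical angles at R]
2. ∠KAZ = 53°  [same arc KZ]
3. ∠ARK = 88°  [linear pair at R on KP]
4. ∠AKP = 39°  [△KRA]

∠AKP = 39°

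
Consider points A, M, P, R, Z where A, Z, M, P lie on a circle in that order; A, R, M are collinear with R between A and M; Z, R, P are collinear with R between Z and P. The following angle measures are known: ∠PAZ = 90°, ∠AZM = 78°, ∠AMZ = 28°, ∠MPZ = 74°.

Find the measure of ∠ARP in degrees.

∠ARP = 136°

1. ∠PMZ = 90°  [cyclic AZMP, opposite ∠A+∠M]
2. ∠APZ = 28°  [same arc AZ]
3. ∠MZP = 16°  [△ZMP]
4. ∠MAP = 16°  [same arc MP]
5. ∠ARP = 136°  [△ARP]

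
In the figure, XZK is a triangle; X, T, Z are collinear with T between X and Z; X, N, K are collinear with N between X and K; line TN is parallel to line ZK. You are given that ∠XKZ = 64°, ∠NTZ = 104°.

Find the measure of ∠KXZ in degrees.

∠KXZ = 40°

1. ∠TNX = 64°  [TN∥ZK, corresponding at N]
2. ∠NTX = 76°  [linear pair at T on XZ]
3. ∠NXT = 40°  [△XTN]
4. ∠KXZ = 40°  [T on XZ, N on XK]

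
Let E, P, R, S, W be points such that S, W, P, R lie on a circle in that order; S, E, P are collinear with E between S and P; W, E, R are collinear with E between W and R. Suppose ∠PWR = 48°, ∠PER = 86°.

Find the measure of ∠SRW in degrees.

∠SRW = 38°

1. ∠PSR = 48°  [same arc PR]
2. ∠RES = 94°  [linear pair at E on SP]
3. ∠SRW = 38°  [△SER]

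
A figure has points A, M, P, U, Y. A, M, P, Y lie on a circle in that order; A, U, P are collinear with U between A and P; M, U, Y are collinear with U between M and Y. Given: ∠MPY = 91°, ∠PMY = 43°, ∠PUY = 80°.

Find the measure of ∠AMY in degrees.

1. ∠MYP = 46°  [△MPY]
2. ∠AUM = 80°  [vertical angles at U]
3. ∠MAP = 46°  [same arc MP]
4. ∠AMY = 54°  [△AUM]

∠AMY = 54°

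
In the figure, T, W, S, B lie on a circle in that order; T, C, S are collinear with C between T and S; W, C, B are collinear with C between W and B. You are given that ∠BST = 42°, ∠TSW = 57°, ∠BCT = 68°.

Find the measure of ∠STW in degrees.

1. ∠BWT = 42°  [same arc TB]
2. ∠SCW = 68°  [vertical angles at C]
3. ∠TCW = 112°  [linear pair at C on TS]
4. ∠STW = 26°  [△TCW]

∠STW = 26°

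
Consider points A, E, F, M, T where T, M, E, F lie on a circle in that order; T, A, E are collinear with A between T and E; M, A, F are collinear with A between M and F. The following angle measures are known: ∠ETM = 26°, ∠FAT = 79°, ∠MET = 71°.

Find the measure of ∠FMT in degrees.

∠FMT = 53°

1. ∠EFM = 26°  [same arc ME]
2. ∠EAF = 101°  [linear pair at A on TE]
3. ∠FET = 53°  [△EAF]
4. ∠FMT = 53°  [same arc TF]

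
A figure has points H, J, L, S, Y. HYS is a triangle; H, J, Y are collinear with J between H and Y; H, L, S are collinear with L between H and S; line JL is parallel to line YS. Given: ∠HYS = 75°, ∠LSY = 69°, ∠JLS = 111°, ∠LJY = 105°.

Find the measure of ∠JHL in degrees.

1. ∠HJL = 75°  [JL∥YS, corresponding at J]
2. ∠HLJ = 69°  [linear pair at L on HS]
3. ∠JHL = 36°  [△HJL]

∠JHL = 36°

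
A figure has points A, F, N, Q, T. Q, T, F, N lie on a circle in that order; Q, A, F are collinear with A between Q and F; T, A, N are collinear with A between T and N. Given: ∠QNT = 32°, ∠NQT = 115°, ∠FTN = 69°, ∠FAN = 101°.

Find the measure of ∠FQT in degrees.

1. ∠NTQ = 33°  [△QTN]
2. ∠QAT = 101°  [vertical angles at A]
3. ∠FQT = 46°  [△QAT]

∠FQT = 46°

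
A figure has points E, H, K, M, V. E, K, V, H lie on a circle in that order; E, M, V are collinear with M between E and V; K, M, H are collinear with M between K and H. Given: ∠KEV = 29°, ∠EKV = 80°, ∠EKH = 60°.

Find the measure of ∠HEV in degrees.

1. ∠EHV = 100°  [cyclic EKVH, opposite ∠K+∠H]
2. ∠EVH = 60°  [same arc EH]
3. ∠HEV = 20°  [△EVH]

∠HEV = 20°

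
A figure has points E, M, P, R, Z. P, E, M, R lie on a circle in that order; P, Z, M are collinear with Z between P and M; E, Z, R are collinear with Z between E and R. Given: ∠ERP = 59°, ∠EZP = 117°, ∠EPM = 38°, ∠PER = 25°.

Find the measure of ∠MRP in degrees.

∠MRP = 97°

1. ∠EMP = 59°  [same arc PE]
2. ∠MEP = 83°  [△PEM]
3. ∠MRP = 97°  [cyclic PEMR, opposite ∠E+∠R]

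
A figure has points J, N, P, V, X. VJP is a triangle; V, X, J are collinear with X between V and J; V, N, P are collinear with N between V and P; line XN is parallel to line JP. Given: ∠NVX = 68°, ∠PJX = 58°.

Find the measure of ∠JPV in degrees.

1. ∠JVP = 68°  [X on VJ, N on VP]
2. ∠PJV = 58°  [X on ray JV]
3. ∠JPV = 54°  [△VJP]

∠JPV = 54°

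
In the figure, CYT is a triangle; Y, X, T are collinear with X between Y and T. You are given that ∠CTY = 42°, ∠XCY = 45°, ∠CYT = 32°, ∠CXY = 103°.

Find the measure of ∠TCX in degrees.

1. ∠CTX = 42°  [X on ray TY]
2. ∠CXT = 77°  [linear pair at X on YT]
3. ∠TCX = 61°  [△CXT]

∠TCX = 61°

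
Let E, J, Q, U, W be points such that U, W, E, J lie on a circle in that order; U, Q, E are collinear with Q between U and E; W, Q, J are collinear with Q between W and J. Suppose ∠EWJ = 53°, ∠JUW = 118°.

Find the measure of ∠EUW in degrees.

∠EUW = 65°

1. ∠JEW = 62°  [cyclic UWEJ, opposite ∠U+∠E]
2. ∠EJW = 65°  [△WEJ]
3. ∠EUW = 65°  [same arc WE]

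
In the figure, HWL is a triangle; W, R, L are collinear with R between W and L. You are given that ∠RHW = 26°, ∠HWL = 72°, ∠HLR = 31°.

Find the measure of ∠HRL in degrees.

1. ∠HWR = 72°  [R on ray WL]
2. ∠HRW = 82°  [△HWR]
3. ∠HRL = 98°  [linear pair at R on WL]

∠HRL = 98°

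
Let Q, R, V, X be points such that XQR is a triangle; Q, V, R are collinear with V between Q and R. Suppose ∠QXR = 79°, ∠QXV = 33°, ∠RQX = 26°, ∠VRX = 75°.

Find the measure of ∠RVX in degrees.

∠RVX = 59°

1. ∠VQX = 26°  [V on ray QR]
2. ∠QVX = 121°  [△XQV]
3. ∠RVX = 59°  [linear pair at V on QR]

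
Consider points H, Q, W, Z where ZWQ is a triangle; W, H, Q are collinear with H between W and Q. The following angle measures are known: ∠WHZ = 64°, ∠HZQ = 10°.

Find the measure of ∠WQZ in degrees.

∠WQZ = 54°

1. ∠QHZ = 116°  [linear pair at H on WQ]
2. ∠HQZ = 54°  [△ZHQ]
3. ∠WQZ = 54°  [H on ray QW]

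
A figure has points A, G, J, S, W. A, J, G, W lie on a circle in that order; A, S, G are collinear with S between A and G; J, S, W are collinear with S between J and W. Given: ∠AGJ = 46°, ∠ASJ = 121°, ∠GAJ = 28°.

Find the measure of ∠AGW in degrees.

∠AGW = 31°

1. ∠GSW = 121°  [vertical angles at S]
2. ∠GWJ = 28°  [same arc JG]
3. ∠AGW = 31°  [△GSW]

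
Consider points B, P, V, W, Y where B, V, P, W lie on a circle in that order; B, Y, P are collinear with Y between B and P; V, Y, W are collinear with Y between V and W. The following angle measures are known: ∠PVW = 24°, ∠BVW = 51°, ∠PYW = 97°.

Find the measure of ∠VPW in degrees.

1. ∠BPW = 51°  [same arc BW]
2. ∠PWV = 32°  [△PYW]
3. ∠VPW = 124°  [△VPW]

∠VPW = 124°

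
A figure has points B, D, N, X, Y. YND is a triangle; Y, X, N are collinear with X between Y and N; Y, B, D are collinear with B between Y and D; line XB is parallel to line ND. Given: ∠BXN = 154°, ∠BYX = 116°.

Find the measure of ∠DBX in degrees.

1. ∠BXY = 26°  [linear pair at X on YN]
2. ∠XBY = 38°  [△YXB]
3. ∠DBX = 142°  [linear pair at B on YD]

∠DBX = 142°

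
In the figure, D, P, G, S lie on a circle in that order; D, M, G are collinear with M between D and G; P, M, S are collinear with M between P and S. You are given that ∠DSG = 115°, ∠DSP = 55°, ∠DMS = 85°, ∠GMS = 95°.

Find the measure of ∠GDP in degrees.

∠GDP = 60°

1. ∠DPG = 65°  [cyclic DPGS, opposite ∠P+∠S]
2. ∠DGP = 55°  [same arc DP]
3. ∠GDP = 60°  [△DPG]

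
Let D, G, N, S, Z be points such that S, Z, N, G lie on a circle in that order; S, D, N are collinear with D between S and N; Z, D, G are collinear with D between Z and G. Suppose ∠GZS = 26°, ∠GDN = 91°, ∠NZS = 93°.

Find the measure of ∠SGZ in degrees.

∠SGZ = 24°

1. ∠GNS = 26°  [same arc SG]
2. ∠GDS = 89°  [linear pair at D on SN]
3. ∠NGS = 87°  [cyclic SZNG, opposite ∠Z+∠G]
4. ∠GSN = 67°  [△SNG]
5. ∠SGZ = 24°  [△SDG]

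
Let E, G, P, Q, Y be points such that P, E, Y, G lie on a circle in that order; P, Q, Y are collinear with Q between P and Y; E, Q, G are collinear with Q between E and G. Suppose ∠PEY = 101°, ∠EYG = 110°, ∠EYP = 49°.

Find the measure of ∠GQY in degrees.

∠GQY = 89°

1. ∠EPY = 30°  [△PEY]
2. ∠EPG = 70°  [cyclic PEYG, opposite ∠P+∠Y]
3. ∠EGP = 49°  [same arc PE]
4. ∠EGY = 30°  [same arc EY]
5. ∠GEP = 61°  [△PEG]
6. ∠GYP = 61°  [same arc PG]
7. ∠GQY = 89°  [△YQG]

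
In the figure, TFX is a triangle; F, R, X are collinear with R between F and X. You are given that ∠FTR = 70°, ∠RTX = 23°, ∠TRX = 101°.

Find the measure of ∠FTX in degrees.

1. ∠RXT = 56°  [△TRX]
2. ∠FRT = 79°  [linear pair at R on FX]
3. ∠FXT = 56°  [R on ray XF]
4. ∠RFT = 31°  [△TFR]
5. ∠TFX = 31°  [R on ray FX]
6. ∠FTX = 93°  [△TFX]

∠FTX = 93°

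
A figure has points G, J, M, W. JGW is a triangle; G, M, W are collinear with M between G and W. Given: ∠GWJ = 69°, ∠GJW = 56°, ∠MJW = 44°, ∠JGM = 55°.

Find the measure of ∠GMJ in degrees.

1. ∠JWM = 69°  [M on ray WG]
2. ∠JMW = 67°  [△JMW]
3. ∠GMJ = 113°  [linear pair at M on GW]

∠GMJ = 113°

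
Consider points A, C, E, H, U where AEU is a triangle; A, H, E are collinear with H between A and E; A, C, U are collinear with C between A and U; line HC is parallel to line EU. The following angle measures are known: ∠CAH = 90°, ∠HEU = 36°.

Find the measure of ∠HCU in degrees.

∠HCU = 126°

1. ∠EAU = 90°  [H on AE, C on AU]
2. ∠AEU = 36°  [H on ray EA]
3. ∠AUE = 54°  [△AEU]
4. ∠ACH = 54°  [HC∥EU, corresponding at C]
5. ∠HCU = 126°  [linear pair at C on AU]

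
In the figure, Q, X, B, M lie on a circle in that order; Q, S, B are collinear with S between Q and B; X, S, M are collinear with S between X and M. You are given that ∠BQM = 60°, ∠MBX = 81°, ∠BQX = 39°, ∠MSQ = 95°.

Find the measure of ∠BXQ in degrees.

∠BXQ = 116°

1. ∠BXM = 60°  [same arc BM]
2. ∠BSX = 95°  [vertical angles at S]
3. ∠QBX = 25°  [△XSB]
4. ∠BXQ = 116°  [△QXB]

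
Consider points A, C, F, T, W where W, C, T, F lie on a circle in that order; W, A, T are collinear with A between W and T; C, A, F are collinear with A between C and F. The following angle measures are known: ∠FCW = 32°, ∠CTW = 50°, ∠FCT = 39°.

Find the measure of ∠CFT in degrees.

∠CFT = 59°

1. ∠CFW = 50°  [same arc WC]
2. ∠CWF = 98°  [△WCF]
3. ∠CTF = 82°  [cyclic WCTF, opposite ∠W+∠T]
4. ∠CFT = 59°  [△CTF]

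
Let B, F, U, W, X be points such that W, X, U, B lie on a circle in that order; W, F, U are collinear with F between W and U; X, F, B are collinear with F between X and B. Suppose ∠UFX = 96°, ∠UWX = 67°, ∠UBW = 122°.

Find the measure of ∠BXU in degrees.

∠BXU = 29°

1. ∠UXW = 58°  [cyclic WXUB, opposite ∠X+∠B]
2. ∠WUX = 55°  [△WXU]
3. ∠BXU = 29°  [△XFU]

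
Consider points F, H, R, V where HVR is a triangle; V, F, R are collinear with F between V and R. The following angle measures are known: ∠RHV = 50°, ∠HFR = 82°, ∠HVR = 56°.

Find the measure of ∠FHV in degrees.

∠FHV = 26°

1. ∠HFV = 98°  [linear pair at F on VR]
2. ∠FVH = 56°  [F on ray VR]
3. ∠FHV = 26°  [△HVF]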